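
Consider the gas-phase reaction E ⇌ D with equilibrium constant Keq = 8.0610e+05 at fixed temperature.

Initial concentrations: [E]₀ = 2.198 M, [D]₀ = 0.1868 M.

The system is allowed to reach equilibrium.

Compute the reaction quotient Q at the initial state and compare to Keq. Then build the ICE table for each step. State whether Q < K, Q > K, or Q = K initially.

Q₀ = 0.08499; Q < K (proceeds forward)

Q₀ = 0.08499 vs Keq = 8.0610e+05 ⇒ Q<K, forward
Step 1:
                   E          D
  I            2.198     0.1868
  C           -2.198      2.198
  E       2.9584e-06      2.385
  solve Keq expr → x = 2.198; check Q = 8.0610e+05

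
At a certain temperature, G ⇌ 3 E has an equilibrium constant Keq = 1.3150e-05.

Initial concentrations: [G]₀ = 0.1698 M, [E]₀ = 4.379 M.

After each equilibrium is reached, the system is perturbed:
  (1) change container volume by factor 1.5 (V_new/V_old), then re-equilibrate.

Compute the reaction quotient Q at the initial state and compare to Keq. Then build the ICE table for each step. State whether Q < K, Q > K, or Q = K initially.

Q₀ = 494.5; Q > K (proceeds reverse)

Q₀ = 494.5 vs Keq = 1.3150e-05 ⇒ Q>K, reverse
Step 1:
                   G          E
  I           0.1698      4.379
  C             1.45     -4.351
  E             1.62    0.02772
  solve Keq expr → x = -1.45; check Q = 1.3150e-05
Then change container volume by factor 1.5 (V_new/V_old).
Step 2:
                   G          E
  I             1.08    0.01848
  C        -0.001907   0.005722
  E            1.078     0.0242
  solve Keq expr → x = 0.001907; check Q = 1.3150e-05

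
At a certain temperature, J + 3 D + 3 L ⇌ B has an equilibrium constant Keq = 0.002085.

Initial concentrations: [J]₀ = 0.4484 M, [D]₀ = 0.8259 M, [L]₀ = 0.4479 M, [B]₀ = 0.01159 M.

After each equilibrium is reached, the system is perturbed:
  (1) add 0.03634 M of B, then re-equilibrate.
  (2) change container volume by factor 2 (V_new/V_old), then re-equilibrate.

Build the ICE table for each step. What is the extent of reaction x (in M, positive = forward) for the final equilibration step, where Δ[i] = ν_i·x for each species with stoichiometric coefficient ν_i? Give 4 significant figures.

Q₀ = 0.5106 vs Keq = 0.002085 ⇒ Q>K, reverse
Step 1:
                   J          D          L          B
  I           0.4484     0.8259     0.4479    0.01159
  C          0.01152    0.03456    0.03456   -0.01152
  E           0.4599     0.8605     0.4825 6.8609e-05
  solve Keq expr → x = -0.01152; check Q = 0.002085
Then add 0.03634 M of B.
Step 2:
                   J          D          L          B
  I           0.4599     0.8605     0.4825    0.03641
  C          0.03621     0.1086     0.1086   -0.03621
  E           0.4961     0.9691     0.5911 1.9445e-04
  solve Keq expr → x = -0.03621; check Q = 0.002085
Then change container volume by factor 2 (V_new/V_old).
Step 3:
                   J          D          L          B
  I           0.2481     0.4846     0.2956 9.7227e-05
  C       9.5700e-05 2.8710e-04 2.8710e-04 -9.5700e-05
  E           0.2482     0.4848     0.2958 1.5269e-06
  solve Keq expr → x = -9.5700e-05; check Q = 0.002085

x = -9.5700e-05 M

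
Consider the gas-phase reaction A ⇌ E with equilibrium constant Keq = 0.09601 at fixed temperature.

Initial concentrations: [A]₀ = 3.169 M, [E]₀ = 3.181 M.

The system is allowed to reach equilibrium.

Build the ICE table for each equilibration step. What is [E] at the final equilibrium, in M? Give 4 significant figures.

Q₀ = 1.004 vs Keq = 0.09601 ⇒ Q>K, reverse
Step 1:
                   A          E
  I            3.169      3.181
  C            2.625     -2.625
  E            5.794     0.5563
  solve Keq expr → x = -2.625; check Q = 0.09601

[E]_eq = 0.5563 M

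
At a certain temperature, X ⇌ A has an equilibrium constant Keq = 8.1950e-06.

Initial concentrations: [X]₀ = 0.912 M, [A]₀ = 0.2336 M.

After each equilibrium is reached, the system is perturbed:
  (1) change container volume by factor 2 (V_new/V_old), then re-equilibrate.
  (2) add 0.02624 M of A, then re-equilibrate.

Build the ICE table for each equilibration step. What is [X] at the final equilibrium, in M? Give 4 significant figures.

[X]_eq = 0.599 M

Q₀ = 0.2561 vs Keq = 8.1950e-06 ⇒ Q>K, reverse
Step 1:
                   X          A
  I            0.912     0.2336
  C           0.2336    -0.2336
  E            1.146 9.3881e-06
  solve Keq expr → x = -0.2336; check Q = 8.1950e-06
Then change container volume by factor 2 (V_new/V_old).
Step 2:
                   X          A
  I           0.5728 4.6941e-06
  C                0          0
  E           0.5728 4.6941e-06
  solve Keq expr → x = 0; check Q = 8.1950e-06
Then add 0.02624 M of A.
Step 3:
                   X          A
  I           0.5728    0.02624
  C          0.02624   -0.02624
  E            0.599 4.9091e-06
  solve Keq expr → x = -0.02624; check Q = 8.1950e-06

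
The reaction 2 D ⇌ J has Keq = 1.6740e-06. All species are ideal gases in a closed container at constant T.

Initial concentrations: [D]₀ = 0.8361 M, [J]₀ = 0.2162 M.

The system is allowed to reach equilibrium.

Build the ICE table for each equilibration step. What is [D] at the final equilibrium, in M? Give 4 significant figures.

[D]_eq = 1.268 M

Q₀ = 0.3093 vs Keq = 1.6740e-06 ⇒ Q>K, reverse
Step 1:
                   D          J
  init        0.8361     0.2162
  Δ           0.4324    -0.2162
  eq           1.268 2.6936e-06
  solve Keq expr → x = -0.2162; check Q = 1.6740e-06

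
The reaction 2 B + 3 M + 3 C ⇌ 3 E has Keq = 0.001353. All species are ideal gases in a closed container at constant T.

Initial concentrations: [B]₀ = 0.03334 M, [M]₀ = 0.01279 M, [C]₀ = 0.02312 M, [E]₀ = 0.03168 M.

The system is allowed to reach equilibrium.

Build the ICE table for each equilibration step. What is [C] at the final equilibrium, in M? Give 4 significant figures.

[C]_eq = 0.05476 M

Q₀ = 1.1062e+09 vs Keq = 0.001353 ⇒ Q>K, reverse
Step 1:
                    B           M           C           E
  init        0.03334     0.01279     0.02312     0.03168
  Δ           0.02109     0.03164     0.03164    -0.03164
  eq          0.05443     0.04443     0.05476  3.8652e-05
  solve Keq expr → x = -0.01055; check Q = 0.001353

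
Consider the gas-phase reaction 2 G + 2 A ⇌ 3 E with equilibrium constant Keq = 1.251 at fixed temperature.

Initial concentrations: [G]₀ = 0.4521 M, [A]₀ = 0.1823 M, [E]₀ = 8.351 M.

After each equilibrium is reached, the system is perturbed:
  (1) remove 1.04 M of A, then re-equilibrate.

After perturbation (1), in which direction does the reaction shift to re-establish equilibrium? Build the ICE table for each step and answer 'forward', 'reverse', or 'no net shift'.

Q₀ = 8.5738e+04 vs Keq = 1.251 ⇒ Q>K, reverse
Step 1:
                   G          A          E
  I           0.4521     0.1823      8.351
  C             2.59       2.59     -3.886
  E            3.043      2.773      4.465
  solve Keq expr → x = -1.295; check Q = 1.251
Then remove 1.04 M of A.
Step 2:
                   G          A          E
  I            3.043      1.733      4.465
  C           0.3423     0.3423    -0.5135
  E            3.385      2.075      3.952
  solve Keq expr → x = -0.1712; check Q = 1.251

Direction: reverse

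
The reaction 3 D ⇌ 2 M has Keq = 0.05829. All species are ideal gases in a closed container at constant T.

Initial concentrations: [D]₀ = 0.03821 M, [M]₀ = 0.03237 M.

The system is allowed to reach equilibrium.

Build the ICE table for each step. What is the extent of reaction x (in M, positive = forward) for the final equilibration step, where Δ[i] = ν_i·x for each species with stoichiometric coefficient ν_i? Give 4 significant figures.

Q₀ = 18.78 vs Keq = 0.05829 ⇒ Q>K, reverse
Step 1:
                    D           M
  init        0.03821     0.03237
  Δ           0.04055    -0.02703
  eq          0.07876    0.005337
  solve Keq expr → x = -0.01352; check Q = 0.05829

x = -0.01352 M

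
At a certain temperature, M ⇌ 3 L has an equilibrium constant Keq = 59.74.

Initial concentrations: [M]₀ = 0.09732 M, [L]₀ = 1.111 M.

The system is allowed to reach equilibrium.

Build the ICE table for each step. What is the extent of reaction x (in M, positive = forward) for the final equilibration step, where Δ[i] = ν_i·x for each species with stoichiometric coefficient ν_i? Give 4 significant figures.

Q₀ = 14.09 vs Keq = 59.74 ⇒ Q<K, forward
Step 1:
                   M          L
  I          0.09732      1.111
  C         -0.06104     0.1831
  E          0.03628      1.294
  solve Keq expr → x = 0.06104; check Q = 59.74

x = 0.06104 M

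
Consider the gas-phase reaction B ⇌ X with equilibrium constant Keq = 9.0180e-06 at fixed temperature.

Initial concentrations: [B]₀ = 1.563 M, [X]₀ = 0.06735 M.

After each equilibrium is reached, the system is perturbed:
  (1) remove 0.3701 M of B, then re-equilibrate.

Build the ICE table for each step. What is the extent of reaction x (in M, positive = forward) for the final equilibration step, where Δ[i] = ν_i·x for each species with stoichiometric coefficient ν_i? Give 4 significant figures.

x = -3.3375e-06 M

Q₀ = 0.04309 vs Keq = 9.0180e-06 ⇒ Q>K, reverse
Step 1:
                   B          X
  Initial      1.563    0.06735
  Change     0.06734   -0.06734
  Equil         1.63 1.4702e-05
  solve Keq expr → x = -0.06734; check Q = 9.0180e-06
Then remove 0.3701 M of B.
Step 2:
                   B          X
  Initial       1.26 1.4702e-05
  Change  3.3375e-06 -3.3375e-06
  Equil         1.26 1.1365e-05
  solve Keq expr → x = -3.3375e-06; check Q = 9.0180e-06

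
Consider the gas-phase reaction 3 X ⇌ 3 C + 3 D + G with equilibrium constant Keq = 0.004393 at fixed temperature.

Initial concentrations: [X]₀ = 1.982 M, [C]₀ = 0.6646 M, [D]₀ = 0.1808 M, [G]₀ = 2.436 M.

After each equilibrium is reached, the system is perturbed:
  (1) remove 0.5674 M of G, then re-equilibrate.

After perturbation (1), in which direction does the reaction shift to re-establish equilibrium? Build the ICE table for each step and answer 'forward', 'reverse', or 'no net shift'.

Q₀ = 5.4280e-04 vs Keq = 0.004393 ⇒ Q<K, forward
Step 1:
                  X         C         D         G
  init        1.982    0.6646    0.1808     2.436
  Δ         -0.1112    0.1112    0.1112   0.03708
  eq          1.871    0.7758     0.292     2.473
  solve Keq expr → x = 0.03708; check Q = 0.004393
Then remove 0.5674 M of G.
Step 2:
                  X         C         D         G
  init        1.871    0.7758     0.292     1.906
  Δ        -0.01671   0.01671   0.01671  0.005569
  eq          1.854    0.7925    0.3087     1.911
  solve Keq expr → x = 0.005569; check Q = 0.004393

Direction: forward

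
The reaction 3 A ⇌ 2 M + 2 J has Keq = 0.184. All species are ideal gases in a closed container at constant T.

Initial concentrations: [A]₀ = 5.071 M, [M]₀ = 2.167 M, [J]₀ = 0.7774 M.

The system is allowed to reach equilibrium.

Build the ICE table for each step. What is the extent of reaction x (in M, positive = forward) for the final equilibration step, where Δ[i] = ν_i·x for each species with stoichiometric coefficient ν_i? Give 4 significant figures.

Q₀ = 0.02176 vs Keq = 0.184 ⇒ Q<K, forward
Step 1:
                   A          M          J
  Initial      5.071      2.167     0.7774
  Change     -0.8613     0.5742     0.5742
  Equil         4.21      2.741      1.352
  solve Keq expr → x = 0.2871; check Q = 0.184

x = 0.2871 M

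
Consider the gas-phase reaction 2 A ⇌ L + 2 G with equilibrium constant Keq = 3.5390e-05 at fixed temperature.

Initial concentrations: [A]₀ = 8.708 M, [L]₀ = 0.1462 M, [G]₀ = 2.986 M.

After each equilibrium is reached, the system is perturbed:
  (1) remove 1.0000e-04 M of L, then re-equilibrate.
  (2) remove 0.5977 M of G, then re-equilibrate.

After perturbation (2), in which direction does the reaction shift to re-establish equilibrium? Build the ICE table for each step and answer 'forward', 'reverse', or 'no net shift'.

Q₀ = 0.01719 vs Keq = 3.5390e-05 ⇒ Q>K, reverse
Step 1:
                   A          L          G
  I            8.708     0.1462      2.986
  C           0.2916    -0.1458    -0.2916
  E                9 3.9483e-04      2.694
  solve Keq expr → x = -0.1458; check Q = 3.5390e-05
Then remove 1.0000e-04 M of L.
Step 2:
                   A          L          G
  I                9 2.9483e-04      2.694
  C       -1.9985e-04 9.9924e-05 1.9985e-04
  E            8.999 3.9475e-04      2.695
  solve Keq expr → x = 9.9924e-05; check Q = 3.5390e-05
Then remove 0.5977 M of G.
Step 3:
                   A          L          G
  I            8.999 3.9475e-04      2.097
  C       -5.1344e-04 2.5672e-04 5.1344e-04
  E            8.999 6.5147e-04      2.097
  solve Keq expr → x = 2.5672e-04; check Q = 3.5390e-05

Direction: forward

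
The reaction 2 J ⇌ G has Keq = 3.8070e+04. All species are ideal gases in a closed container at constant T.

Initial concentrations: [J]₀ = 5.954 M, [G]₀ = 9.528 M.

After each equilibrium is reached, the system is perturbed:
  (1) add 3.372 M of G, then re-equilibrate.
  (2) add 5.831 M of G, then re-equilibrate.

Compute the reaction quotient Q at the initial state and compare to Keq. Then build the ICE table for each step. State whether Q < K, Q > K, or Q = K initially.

Q₀ = 0.2688 vs Keq = 3.8070e+04 ⇒ Q<K, forward
Step 1:
                  J         G
  init        5.954     9.528
  Δ          -5.936     2.968
  eq        0.01812      12.5
  solve Keq expr → x = 2.968; check Q = 3.8070e+04
Then add 3.372 M of G.
Step 2:
                  J         G
  init      0.01812     15.87
  Δ        0.002298 -0.001149
  eq        0.02042     15.87
  solve Keq expr → x = -0.001149; check Q = 3.8070e+04
Then add 5.831 M of G.
Step 3:
                  J         G
  init      0.02042      21.7
  Δ        0.003457 -0.001729
  eq        0.02387      21.7
  solve Keq expr → x = -0.001729; check Q = 3.8070e+04

Q₀ = 0.2688; Q < K (proceeds forward)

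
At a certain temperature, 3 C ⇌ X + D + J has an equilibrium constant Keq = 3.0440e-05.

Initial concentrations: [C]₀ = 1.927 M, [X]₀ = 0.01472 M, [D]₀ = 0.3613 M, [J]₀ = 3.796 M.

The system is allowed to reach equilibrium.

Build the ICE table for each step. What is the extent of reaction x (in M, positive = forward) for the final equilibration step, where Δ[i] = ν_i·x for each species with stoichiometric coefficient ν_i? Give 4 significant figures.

x = -0.01454 M

Q₀ = 0.002821 vs Keq = 3.0440e-05 ⇒ Q>K, reverse
Step 1:
                   C          X          D          J
  Initial      1.927    0.01472     0.3613      3.796
  Change     0.04363   -0.01454   -0.01454   -0.01454
  Equil        1.971 1.7765e-04     0.3468      3.781
  solve Keq expr → x = -0.01454; check Q = 3.0440e-05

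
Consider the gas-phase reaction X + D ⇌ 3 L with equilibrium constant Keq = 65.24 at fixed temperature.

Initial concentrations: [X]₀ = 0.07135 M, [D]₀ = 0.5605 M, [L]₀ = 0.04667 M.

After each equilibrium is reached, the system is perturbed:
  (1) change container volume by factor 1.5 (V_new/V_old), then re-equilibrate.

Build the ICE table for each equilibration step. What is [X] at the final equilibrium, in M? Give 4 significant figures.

Q₀ = 0.002542 vs Keq = 65.24 ⇒ Q<K, forward
Step 1:
                  X         D         L
  I         0.07135    0.5605   0.04667
  C        -0.07081  -0.07081    0.2124
  E       5.4437e-04    0.4897    0.2591
  solve Keq expr → x = 0.07081; check Q = 65.24
Then change container volume by factor 1.5 (V_new/V_old).
Step 2:
                  X         D         L
  I       3.6292e-04    0.3265    0.1727
  C       -1.1937e-04 -1.1937e-04 3.5812e-04
  E       2.4354e-04    0.3263    0.1731
  solve Keq expr → x = 1.1937e-04; check Q = 65.24

[X]_eq = 2.4354e-04 M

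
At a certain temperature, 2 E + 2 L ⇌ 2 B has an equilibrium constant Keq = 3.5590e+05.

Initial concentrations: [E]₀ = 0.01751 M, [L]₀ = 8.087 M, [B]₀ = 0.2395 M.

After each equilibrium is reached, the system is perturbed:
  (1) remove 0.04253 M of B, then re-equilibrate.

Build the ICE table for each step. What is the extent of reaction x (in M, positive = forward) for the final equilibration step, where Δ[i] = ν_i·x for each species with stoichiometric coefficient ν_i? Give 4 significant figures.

Q₀ = 2.861 vs Keq = 3.5590e+05 ⇒ Q<K, forward
Step 1:
                  E         L         B
  I         0.01751     8.087    0.2395
  C        -0.01746  -0.01746   0.01746
  E       5.3376e-05      8.07     0.257
  solve Keq expr → x = 0.008728; check Q = 3.5590e+05
Then remove 0.04253 M of B.
Step 2:
                  E         L         B
  I       5.3376e-05      8.07    0.2144
  C       -8.8326e-06 -8.8326e-06 8.8326e-06
  E       4.4543e-05      8.07    0.2144
  solve Keq expr → x = 4.4163e-06; check Q = 3.5590e+05

x = 4.4163e-06 M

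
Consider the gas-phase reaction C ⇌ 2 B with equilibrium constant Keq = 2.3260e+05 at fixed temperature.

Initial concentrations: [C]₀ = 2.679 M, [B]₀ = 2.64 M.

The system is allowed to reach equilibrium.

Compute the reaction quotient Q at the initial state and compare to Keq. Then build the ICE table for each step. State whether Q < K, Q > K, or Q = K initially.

Q₀ = 2.602; Q < K (proceeds forward)

Q₀ = 2.602 vs Keq = 2.3260e+05 ⇒ Q<K, forward
Step 1:
                  C         B
  Initial     2.679      2.64
  Change     -2.679     5.357
  Equil   2.7498e-04     7.997
  solve Keq expr → x = 2.679; check Q = 2.3260e+05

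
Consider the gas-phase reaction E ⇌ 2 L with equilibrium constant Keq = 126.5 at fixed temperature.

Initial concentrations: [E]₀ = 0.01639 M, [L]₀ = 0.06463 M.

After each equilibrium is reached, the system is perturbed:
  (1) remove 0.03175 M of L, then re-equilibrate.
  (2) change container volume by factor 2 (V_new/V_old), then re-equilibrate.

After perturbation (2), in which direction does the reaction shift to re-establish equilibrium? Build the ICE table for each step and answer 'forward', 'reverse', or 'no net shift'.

Q₀ = 0.2549 vs Keq = 126.5 ⇒ Q<K, forward
Step 1:
                  E         L
  init      0.01639   0.06463
  Δ        -0.01632   0.03263
  eq      7.4779e-05   0.09726
  solve Keq expr → x = 0.01632; check Q = 126.5
Then remove 0.03175 M of L.
Step 2:
                  E         L
  init    7.4779e-05   0.06551
  Δ       -4.0769e-05 8.1538e-05
  eq      3.4010e-05   0.06559
  solve Keq expr → x = 4.0769e-05; check Q = 126.5
Then change container volume by factor 2 (V_new/V_old).
Step 3:
                  E         L
  init    1.7005e-05    0.0328
  Δ       -8.4938e-06 1.6988e-05
  eq      8.5114e-06   0.03281
  solve Keq expr → x = 8.4938e-06; check Q = 126.5

Direction: forward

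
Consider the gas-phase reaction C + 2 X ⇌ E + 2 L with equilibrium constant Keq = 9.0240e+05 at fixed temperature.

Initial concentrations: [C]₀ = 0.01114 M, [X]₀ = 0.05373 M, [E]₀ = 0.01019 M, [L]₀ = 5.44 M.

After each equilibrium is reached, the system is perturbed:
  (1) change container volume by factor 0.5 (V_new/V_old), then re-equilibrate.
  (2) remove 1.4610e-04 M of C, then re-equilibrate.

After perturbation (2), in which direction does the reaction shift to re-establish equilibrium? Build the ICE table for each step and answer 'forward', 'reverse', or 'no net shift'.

Q₀ = 9377 vs Keq = 9.0240e+05 ⇒ Q<K, forward
Step 1:
                   C          X          E          L
  I          0.01114    0.05373    0.01019       5.44
  C          -0.0105     -0.021     0.0105      0.021
  E       6.3845e-04    0.03273    0.02069      5.461
  solve Keq expr → x = 0.0105; check Q = 9.0240e+05
Then change container volume by factor 0.5 (V_new/V_old).
Step 2:
                   C          X          E          L
  I         0.001277    0.06545    0.04138      10.92
  C                0          0          0          0
  E         0.001277    0.06545    0.04138      10.92
  solve Keq expr → x = 0; check Q = 9.0240e+05
Then remove 1.4610e-04 M of C.
Step 3:
                   C          X          E          L
  I         0.001131    0.06545    0.04138      10.92
  C       1.3178e-04 2.6357e-04 -1.3178e-04 -2.6357e-04
  E         0.001263    0.06572    0.04125      10.92
  solve Keq expr → x = -1.3178e-04; check Q = 9.0240e+05

Direction: reverse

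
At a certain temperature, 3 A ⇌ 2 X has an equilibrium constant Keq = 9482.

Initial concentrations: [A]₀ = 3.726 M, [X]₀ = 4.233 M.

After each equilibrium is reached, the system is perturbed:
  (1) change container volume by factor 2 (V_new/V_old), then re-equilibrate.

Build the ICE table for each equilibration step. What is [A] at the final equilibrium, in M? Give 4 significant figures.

Q₀ = 0.3464 vs Keq = 9482 ⇒ Q<K, forward
Step 1:
                    A           X
  Initial       3.726       4.233
  Change        -3.56       2.373
  Equil        0.1663       6.606
  solve Keq expr → x = 1.187; check Q = 9482
Then change container volume by factor 2 (V_new/V_old).
Step 2:
                    A           X
  Initial     0.08317       3.303
  Change      0.02132    -0.01421
  Equil        0.1045       3.289
  solve Keq expr → x = -0.007106; check Q = 9482

[A]_eq = 0.1045 M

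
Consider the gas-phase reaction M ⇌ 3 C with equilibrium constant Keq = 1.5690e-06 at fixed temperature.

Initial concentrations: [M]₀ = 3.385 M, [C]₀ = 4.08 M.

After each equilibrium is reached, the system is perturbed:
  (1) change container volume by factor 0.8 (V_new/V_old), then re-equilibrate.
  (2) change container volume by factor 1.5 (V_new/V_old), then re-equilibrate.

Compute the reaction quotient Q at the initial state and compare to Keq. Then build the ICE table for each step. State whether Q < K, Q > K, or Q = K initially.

Q₀ = 20.06 vs Keq = 1.5690e-06 ⇒ Q>K, reverse
Step 1:
                   M          C
  Initial      3.385       4.08
  Change       1.353      -4.06
  Equil        4.738    0.01952
  solve Keq expr → x = -1.353; check Q = 1.5690e-06
Then change container volume by factor 0.8 (V_new/V_old).
Step 2:
                   M          C
  Initial      5.923     0.0244
  Change    0.001124  -0.003371
  Equil        5.924    0.02103
  solve Keq expr → x = -0.001124; check Q = 1.5690e-06
Then change container volume by factor 1.5 (V_new/V_old).
Step 3:
                   M          C
  Initial      3.949    0.01402
  Change   -0.001449   0.004348
  Equil        3.948    0.01837
  solve Keq expr → x = 0.001449; check Q = 1.5690e-06

Q₀ = 20.06; Q > K (proceeds reverse)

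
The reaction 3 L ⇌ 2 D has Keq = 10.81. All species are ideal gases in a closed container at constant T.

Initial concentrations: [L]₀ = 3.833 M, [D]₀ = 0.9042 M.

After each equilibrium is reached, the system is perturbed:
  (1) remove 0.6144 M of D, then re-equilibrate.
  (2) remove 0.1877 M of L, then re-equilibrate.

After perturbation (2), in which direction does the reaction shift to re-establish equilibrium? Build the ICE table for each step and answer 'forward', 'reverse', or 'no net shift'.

Q₀ = 0.01452 vs Keq = 10.81 ⇒ Q<K, forward
Step 1:
                   L          D
  init         3.833     0.9042
  Δ           -2.923      1.949
  eq          0.9098      2.853
  solve Keq expr → x = 0.9744; check Q = 10.81
Then remove 0.6144 M of D.
Step 2:
                   L          D
  init        0.9098      2.239
  Δ          -0.1178    0.07854
  eq          0.7919      2.317
  solve Keq expr → x = 0.03927; check Q = 10.81
Then remove 0.1877 M of L.
Step 3:
                   L          D
  init        0.6042      2.317
  Δ           0.1628    -0.1085
  eq           0.767      2.209
  solve Keq expr → x = -0.05426; check Q = 10.81

Direction: reverse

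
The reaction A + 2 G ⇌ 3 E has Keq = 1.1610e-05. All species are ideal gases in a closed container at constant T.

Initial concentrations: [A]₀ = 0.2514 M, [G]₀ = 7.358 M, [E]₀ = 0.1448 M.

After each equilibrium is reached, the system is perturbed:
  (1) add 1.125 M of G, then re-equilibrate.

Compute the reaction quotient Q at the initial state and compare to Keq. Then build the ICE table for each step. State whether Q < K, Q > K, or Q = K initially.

Q₀ = 2.2306e-04 vs Keq = 1.1610e-05 ⇒ Q>K, reverse
Step 1:
                  A         G         E
  Initial    0.2514     7.358    0.1448
  Change    0.02947   0.05893   -0.0884
  Equil      0.2809     7.417    0.0564
  solve Keq expr → x = -0.02947; check Q = 1.1610e-05
Then add 1.125 M of G.
Step 2:
                  A         G         E
  Initial    0.2809     8.542    0.0564
  Change  -0.001806 -0.003611  0.005417
  Equil      0.2791     8.538   0.06181
  solve Keq expr → x = 0.001806; check Q = 1.1610e-05

Q₀ = 2.2306e-04; Q > K (proceeds reverse)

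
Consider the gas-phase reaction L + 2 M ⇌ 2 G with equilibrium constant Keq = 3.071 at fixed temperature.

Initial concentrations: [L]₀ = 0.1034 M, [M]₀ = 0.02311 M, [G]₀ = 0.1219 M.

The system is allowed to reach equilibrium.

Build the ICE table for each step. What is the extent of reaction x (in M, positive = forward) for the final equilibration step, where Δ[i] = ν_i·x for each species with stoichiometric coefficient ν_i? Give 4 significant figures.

x = -0.03249 M

Q₀ = 269.1 vs Keq = 3.071 ⇒ Q>K, reverse
Step 1:
                  L         M         G
  Initial    0.1034   0.02311    0.1219
  Change    0.03249   0.06499  -0.06499
  Equil      0.1359    0.0881   0.05691
  solve Keq expr → x = -0.03249; check Q = 3.071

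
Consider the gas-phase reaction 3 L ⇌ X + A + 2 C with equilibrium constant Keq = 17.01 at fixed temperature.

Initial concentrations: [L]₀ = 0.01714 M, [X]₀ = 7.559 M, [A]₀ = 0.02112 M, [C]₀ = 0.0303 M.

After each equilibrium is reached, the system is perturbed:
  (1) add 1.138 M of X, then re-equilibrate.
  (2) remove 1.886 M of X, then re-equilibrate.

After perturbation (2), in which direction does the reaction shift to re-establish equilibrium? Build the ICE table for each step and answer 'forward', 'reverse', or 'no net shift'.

Direction: forward

Q₀ = 29.11 vs Keq = 17.01 ⇒ Q>K, reverse
Step 1:
                   L          X          A          C
  I          0.01714      7.559    0.02112     0.0303
  C         0.002385 -7.9514e-04 -7.9514e-04   -0.00159
  E          0.01953      7.558    0.02032    0.02871
  solve Keq expr → x = -7.9514e-04; check Q = 17.01
Then add 1.138 M of X.
Step 2:
                   L          X          A          C
  I          0.01953      8.696    0.02032    0.02871
  C       6.5400e-04 -2.1800e-04 -2.1800e-04 -4.3600e-04
  E          0.02018      8.696    0.02011    0.02827
  solve Keq expr → x = -2.1800e-04; check Q = 17.01
Then remove 1.886 M of X.
Step 3:
                   L          X          A          C
  I          0.02018       6.81    0.02011    0.02827
  C        -0.001132 3.7725e-04 3.7725e-04 7.5450e-04
  E          0.01905       6.81    0.02048    0.02903
  solve Keq expr → x = 3.7725e-04; check Q = 17.01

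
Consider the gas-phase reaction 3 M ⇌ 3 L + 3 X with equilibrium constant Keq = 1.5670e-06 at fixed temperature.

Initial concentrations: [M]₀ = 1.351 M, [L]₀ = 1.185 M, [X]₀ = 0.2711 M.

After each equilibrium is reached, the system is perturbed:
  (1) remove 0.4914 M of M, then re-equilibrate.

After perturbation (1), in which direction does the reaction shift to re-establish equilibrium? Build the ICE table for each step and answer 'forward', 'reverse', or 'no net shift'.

Q₀ = 0.01345 vs Keq = 1.5670e-06 ⇒ Q>K, reverse
Step 1:
                    M           L           X
  Initial       1.351       1.185      0.2711
  Change       0.2512     -0.2512     -0.2512
  Equil         1.602      0.9338     0.01993
  solve Keq expr → x = -0.08372; check Q = 1.5670e-06
Then remove 0.4914 M of M.
Step 2:
                    M           L           X
  Initial       1.111      0.9338     0.01993
  Change     0.005949   -0.005949   -0.005949
  Equil         1.117      0.9279     0.01398
  solve Keq expr → x = -0.001983; check Q = 1.5670e-06

Direction: reverse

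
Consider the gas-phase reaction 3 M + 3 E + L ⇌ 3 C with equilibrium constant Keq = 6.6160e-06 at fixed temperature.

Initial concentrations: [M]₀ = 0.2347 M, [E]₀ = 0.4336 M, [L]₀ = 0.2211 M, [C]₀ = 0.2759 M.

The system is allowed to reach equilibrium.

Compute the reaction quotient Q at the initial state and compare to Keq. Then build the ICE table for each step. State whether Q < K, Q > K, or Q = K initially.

Q₀ = 90.13 vs Keq = 6.6160e-06 ⇒ Q>K, reverse
Step 1:
                   M          E          L          C
  I           0.2347     0.4336     0.2211     0.2759
  C           0.2714     0.2714    0.09045    -0.2714
  E           0.5061      0.705     0.3116    0.00454
  solve Keq expr → x = -0.09045; check Q = 6.6160e-06

Q₀ = 90.13; Q > K (proceeds reverse)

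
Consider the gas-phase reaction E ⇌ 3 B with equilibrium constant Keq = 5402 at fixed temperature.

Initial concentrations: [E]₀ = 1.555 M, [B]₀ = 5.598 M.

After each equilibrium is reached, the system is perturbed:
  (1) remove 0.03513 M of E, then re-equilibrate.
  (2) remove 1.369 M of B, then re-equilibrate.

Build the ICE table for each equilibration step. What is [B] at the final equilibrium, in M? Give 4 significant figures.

[B]_eq = 8.453 M

Q₀ = 112.8 vs Keq = 5402 ⇒ Q<K, forward
Step 1:
                   E          B
  I            1.555      5.598
  C           -1.384      4.151
  E           0.1715      9.749
  solve Keq expr → x = 1.384; check Q = 5402
Then remove 0.03513 M of E.
Step 2:
                   E          B
  I           0.1364      9.749
  C          0.03037    -0.0911
  E           0.1667      9.657
  solve Keq expr → x = -0.03037; check Q = 5402
Then remove 1.369 M of B.
Step 3:
                   E          B
  I           0.1667      8.288
  C         -0.05492     0.1648
  E           0.1118      8.453
  solve Keq expr → x = 0.05492; check Q = 5402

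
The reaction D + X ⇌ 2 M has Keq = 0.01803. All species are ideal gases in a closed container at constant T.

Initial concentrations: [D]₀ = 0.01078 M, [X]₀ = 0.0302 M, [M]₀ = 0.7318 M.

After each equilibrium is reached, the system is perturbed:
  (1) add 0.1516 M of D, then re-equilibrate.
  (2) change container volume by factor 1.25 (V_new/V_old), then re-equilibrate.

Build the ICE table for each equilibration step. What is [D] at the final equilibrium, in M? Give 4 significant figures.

[D]_eq = 0.3996 M

Q₀ = 1645 vs Keq = 0.01803 ⇒ Q>K, reverse
Step 1:
                   D          X          M
  Initial    0.01078     0.0302     0.7318
  Change      0.3416     0.3416    -0.6832
  Equil       0.3524     0.3718     0.0486
  solve Keq expr → x = -0.3416; check Q = 0.01803
Then add 0.1516 M of D.
Step 2:
                   D          X          M
  Initial      0.504     0.3718     0.0486
  Change   -0.004458  -0.004458   0.008916
  Equil       0.4995     0.3673    0.05752
  solve Keq expr → x = 0.004458; check Q = 0.01803
Then change container volume by factor 1.25 (V_new/V_old).
Step 3:
                   D          X          M
  Initial     0.3996     0.2939    0.04601
  Change           0          0          0
  Equil       0.3996     0.2939    0.04601
  solve Keq expr → x = 0; check Q = 0.01803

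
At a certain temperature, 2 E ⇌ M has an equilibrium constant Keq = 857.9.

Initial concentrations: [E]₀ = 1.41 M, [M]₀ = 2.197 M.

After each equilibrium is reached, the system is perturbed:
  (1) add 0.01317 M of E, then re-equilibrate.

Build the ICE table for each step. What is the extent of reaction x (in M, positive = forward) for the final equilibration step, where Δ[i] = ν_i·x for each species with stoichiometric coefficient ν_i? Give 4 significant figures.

Q₀ = 1.105 vs Keq = 857.9 ⇒ Q<K, forward
Step 1:
                  E         M
  I            1.41     2.197
  C          -1.352    0.6761
  E         0.05787     2.873
  solve Keq expr → x = 0.6761; check Q = 857.9
Then add 0.01317 M of E.
Step 2:
                  E         M
  I         0.07104     2.873
  C         -0.0131  0.006552
  E         0.05794      2.88
  solve Keq expr → x = 0.006552; check Q = 857.9

x = 0.006552 M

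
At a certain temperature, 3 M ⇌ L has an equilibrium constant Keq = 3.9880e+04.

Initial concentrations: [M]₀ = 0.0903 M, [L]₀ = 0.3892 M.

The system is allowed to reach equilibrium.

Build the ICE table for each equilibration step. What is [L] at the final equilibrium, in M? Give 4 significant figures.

Q₀ = 528.6 vs Keq = 3.9880e+04 ⇒ Q<K, forward
Step 1:
                  M         L
  Initial    0.0903    0.3892
  Change   -0.06852   0.02284
  Equil     0.02178     0.412
  solve Keq expr → x = 0.02284; check Q = 3.9880e+04

[L]_eq = 0.412 M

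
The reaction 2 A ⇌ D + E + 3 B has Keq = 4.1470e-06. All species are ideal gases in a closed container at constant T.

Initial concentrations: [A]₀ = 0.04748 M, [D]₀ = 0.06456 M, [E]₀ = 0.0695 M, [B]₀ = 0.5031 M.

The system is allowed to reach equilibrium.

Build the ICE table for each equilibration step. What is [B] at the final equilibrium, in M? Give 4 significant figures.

Q₀ = 0.2534 vs Keq = 4.1470e-06 ⇒ Q>K, reverse
Step 1:
                    A           D           E           B
  I           0.04748     0.06456      0.0695      0.5031
  C            0.1276    -0.06382    -0.06382     -0.1915
  E            0.1751  7.3980e-04     0.00568      0.3116
  solve Keq expr → x = -0.06382; check Q = 4.1470e-06

[B]_eq = 0.3116 M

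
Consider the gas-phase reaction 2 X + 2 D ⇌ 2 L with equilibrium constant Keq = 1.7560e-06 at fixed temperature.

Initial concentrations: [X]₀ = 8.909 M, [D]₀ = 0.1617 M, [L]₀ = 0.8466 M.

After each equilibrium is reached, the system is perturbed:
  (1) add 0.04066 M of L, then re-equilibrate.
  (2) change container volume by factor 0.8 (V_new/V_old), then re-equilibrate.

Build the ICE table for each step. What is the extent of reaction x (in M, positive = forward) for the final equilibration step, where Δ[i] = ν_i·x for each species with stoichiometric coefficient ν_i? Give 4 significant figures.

Q₀ = 0.3454 vs Keq = 1.7560e-06 ⇒ Q>K, reverse
Step 1:
                  X         D         L
  I           8.909    0.1617    0.8466
  C          0.8337    0.8337   -0.8337
  E           9.743    0.9954   0.01285
  solve Keq expr → x = -0.4169; check Q = 1.7560e-06
Then add 0.04066 M of L.
Step 2:
                  X         D         L
  I           9.743    0.9954   0.05351
  C         0.04009   0.04009  -0.04009
  E           9.783     1.036   0.01342
  solve Keq expr → x = -0.02004; check Q = 1.7560e-06
Then change container volume by factor 0.8 (V_new/V_old).
Step 3:
                  X         D         L
  I           12.23     1.294   0.01678
  C       -0.004121 -0.004121  0.004121
  E           12.22      1.29    0.0209
  solve Keq expr → x = 0.002061; check Q = 1.7560e-06

x = 0.002061 M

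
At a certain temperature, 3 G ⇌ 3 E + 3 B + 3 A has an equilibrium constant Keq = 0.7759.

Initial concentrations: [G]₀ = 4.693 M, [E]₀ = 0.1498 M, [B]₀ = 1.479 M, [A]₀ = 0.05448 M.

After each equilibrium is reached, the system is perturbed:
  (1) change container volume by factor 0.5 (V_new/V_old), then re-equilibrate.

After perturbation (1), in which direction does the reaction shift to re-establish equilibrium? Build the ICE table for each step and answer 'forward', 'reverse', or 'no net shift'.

Q₀ = 1.7014e-08 vs Keq = 0.7759 ⇒ Q<K, forward
Step 1:
                   G          E          B          A
  Initial      4.693     0.1498      1.479    0.05448
  Change       -1.05       1.05       1.05       1.05
  Equil        3.643      1.199      2.529      1.104
  solve Keq expr → x = 0.3498; check Q = 0.7759
Then change container volume by factor 0.5 (V_new/V_old).
Step 2:
                   G          E          B          A
  Initial      7.287      2.399      5.057      2.208
  Change       0.944     -0.944     -0.944     -0.944
  Equil        8.231      1.455      4.113      1.264
  solve Keq expr → x = -0.3147; check Q = 0.7759

Direction: reverse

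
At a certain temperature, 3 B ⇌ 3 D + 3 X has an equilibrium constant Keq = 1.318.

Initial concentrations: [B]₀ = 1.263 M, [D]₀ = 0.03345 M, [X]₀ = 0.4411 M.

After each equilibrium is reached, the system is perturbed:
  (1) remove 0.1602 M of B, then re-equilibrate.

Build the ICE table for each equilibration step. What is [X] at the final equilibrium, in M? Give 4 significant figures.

[X]_eq = 1.001 M

Q₀ = 1.5944e-06 vs Keq = 1.318 ⇒ Q<K, forward
Step 1:
                    B           D           X
  Initial       1.263     0.03345      0.4411
  Change      -0.6241      0.6241      0.6241
  Equil        0.6389      0.6576       1.065
  solve Keq expr → x = 0.208; check Q = 1.318
Then remove 0.1602 M of B.
Step 2:
                    B           D           X
  Initial      0.4787      0.6576       1.065
  Change      0.06374    -0.06374    -0.06374
  Equil        0.5424      0.5938       1.001
  solve Keq expr → x = -0.02125; check Q = 1.318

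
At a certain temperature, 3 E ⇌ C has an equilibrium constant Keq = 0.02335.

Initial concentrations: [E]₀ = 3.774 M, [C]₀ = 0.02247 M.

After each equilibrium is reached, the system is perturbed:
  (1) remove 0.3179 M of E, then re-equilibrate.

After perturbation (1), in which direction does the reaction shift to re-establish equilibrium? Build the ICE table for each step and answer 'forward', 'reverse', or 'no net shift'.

Q₀ = 4.1802e-04 vs Keq = 0.02335 ⇒ Q<K, forward
Step 1:
                  E         C
  init        3.774   0.02247
  Δ           -1.17    0.3899
  eq          2.604    0.4124
  solve Keq expr → x = 0.3899; check Q = 0.02335
Then remove 0.3179 M of E.
Step 2:
                  E         C
  init        2.286    0.4124
  Δ          0.1828  -0.06092
  eq          2.469    0.3515
  solve Keq expr → x = -0.06092; check Q = 0.02335

Direction: reverse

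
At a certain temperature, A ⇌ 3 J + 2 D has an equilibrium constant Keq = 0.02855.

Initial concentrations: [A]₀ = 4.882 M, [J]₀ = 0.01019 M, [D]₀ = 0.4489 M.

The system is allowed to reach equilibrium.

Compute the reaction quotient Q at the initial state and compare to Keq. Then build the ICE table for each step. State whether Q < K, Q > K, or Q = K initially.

Q₀ = 4.3674e-08; Q < K (proceeds forward)

Q₀ = 4.3674e-08 vs Keq = 0.02855 ⇒ Q<K, forward
Step 1:
                   A          J          D
  Initial      4.882    0.01019     0.4489
  Change     -0.1899     0.5697     0.3798
  Equil        4.692     0.5799     0.8287
  solve Keq expr → x = 0.1899; check Q = 0.02855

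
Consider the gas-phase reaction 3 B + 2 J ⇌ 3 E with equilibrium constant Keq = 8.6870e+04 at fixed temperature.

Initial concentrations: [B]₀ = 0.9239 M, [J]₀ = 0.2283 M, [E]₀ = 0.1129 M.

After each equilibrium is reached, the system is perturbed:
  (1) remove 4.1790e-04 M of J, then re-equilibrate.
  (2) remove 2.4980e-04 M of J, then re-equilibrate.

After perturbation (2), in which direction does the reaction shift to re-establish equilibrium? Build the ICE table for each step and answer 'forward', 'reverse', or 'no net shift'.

Q₀ = 0.03501 vs Keq = 8.6870e+04 ⇒ Q<K, forward
Step 1:
                   B          J          E
  I           0.9239     0.2283     0.1129
  C           -0.339     -0.226      0.339
  E           0.5849   0.002304     0.4519
  solve Keq expr → x = 0.113; check Q = 8.6870e+04
Then remove 4.1790e-04 M of J.
Step 2:
                   B          J          E
  I           0.5849   0.001886     0.4519
  C       6.1438e-04 4.0958e-04 -6.1438e-04
  E           0.5855   0.002296     0.4513
  solve Keq expr → x = -2.0479e-04; check Q = 8.6870e+04
Then remove 2.4980e-04 M of J.
Step 3:
                   B          J          E
  I           0.5855   0.002046     0.4513
  C       3.6726e-04 2.4484e-04 -3.6726e-04
  E           0.5859   0.002291     0.4509
  solve Keq expr → x = -1.2242e-04; check Q = 8.6870e+04

Direction: reverse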